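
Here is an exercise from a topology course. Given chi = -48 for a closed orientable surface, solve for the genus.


chi = 2 - 2g for closed orientable surfaces.
-48 = 2 - 2g
2g = 2 - (-48) = 50
g = 25

25


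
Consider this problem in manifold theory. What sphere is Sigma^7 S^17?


Each suspension raises dimension by 1: Sigma S^n = S^{n+1}.
Sigma^7 S^17 = S^{17+7} = S^24

24


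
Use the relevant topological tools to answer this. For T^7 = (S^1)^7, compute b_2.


By the Kunneth formula, b_k(T^n) = C(n,k).
b_2(T^7) = C(7,2).
C(7,2) = 7!/(2!*5!) = 21

21


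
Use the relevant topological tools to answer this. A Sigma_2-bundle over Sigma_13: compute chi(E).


For a fiber bundle F -> E -> B (with CW structure): chi(E) = chi(B) * chi(F).
chi(Sigma_13) = -24, chi(Sigma_2) = -2.
chi(E) = (-24) * (-2) = 48

48


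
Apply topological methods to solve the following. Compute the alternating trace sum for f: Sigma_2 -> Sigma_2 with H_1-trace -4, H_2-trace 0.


L(f) = tr(f_0*) - tr(f_1*) + tr(f_2*).
= 1 - (-4) + (0)
= 5

5


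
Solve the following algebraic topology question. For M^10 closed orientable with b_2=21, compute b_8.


Poincare duality for closed orientable n-manifolds: b_k = b_{n-k}.
Here n = 10, so b_8 = b_2 = 21

21


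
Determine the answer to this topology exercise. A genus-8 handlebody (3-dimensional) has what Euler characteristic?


A genus-g handlebody deformation retracts to a wedge of g circles.
chi(vee_g S^1) = 1 - g.
chi(H_8) = 1 - 8 = -7

-7


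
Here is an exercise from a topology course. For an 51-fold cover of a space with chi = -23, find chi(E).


For a finite covering: chi(E) = (number of sheets) * chi(B).
chi(E) = 51 * (-23) = -1173

-1173


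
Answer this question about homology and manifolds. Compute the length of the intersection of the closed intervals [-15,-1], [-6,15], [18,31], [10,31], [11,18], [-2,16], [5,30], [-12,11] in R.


Intersection = [max(a_i), min(b_i)] = [18, -1].
Since 18 > -1, the intersection is empty.
Length = 0

0


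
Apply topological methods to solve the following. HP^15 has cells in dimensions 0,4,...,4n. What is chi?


HP^15 has one cell in each dimension 0, 4, ..., 4*15 (15+1 cells, all even-dim).
chi = 15 + 1 = 16

16


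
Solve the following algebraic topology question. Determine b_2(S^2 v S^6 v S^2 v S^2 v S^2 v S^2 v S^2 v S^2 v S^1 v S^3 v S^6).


For a wedge of spheres, H_k (k>0) is free on one generator per sphere of dimension k.
Spheres of dimension 2: count = 7.
b_2 = 7

7


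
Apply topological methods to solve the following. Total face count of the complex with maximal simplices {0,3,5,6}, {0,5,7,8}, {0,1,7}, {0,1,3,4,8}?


Each maximal simplex on m vertices has 2^m - 1 nonempty faces.
Take the union (dedupe shared faces).
Total distinct faces = 55

55


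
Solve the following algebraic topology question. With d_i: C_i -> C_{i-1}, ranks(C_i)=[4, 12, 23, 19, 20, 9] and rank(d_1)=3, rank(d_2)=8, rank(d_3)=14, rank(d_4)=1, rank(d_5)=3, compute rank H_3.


rank H_k = rank(ker d_k) - rank(im d_{k+1}).
rank(ker d_3) = rank(C_3) - rank(d_3) = 19 - 14 = 5.
rank(im d_{3+1}) = 1.
rank H_3 = 5 - 1 = 4

4


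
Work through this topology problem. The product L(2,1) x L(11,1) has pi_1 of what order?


pi_1(X x Y) = pi_1(X) x pi_1(Y).
pi_1(L(2,1)) = Z/2, pi_1(L(11,1)) = Z/11.
|Z/2 x Z/11| = 2 * 11 = 22

22


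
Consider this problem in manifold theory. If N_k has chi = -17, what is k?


chi = 2 - k for closed non-orientable surfaces with k crosscaps.
-17 = 2 - k
k = 2 - (-17) = 19

19


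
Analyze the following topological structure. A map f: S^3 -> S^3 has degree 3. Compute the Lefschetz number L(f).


On S^3: L(f) = tr(f_0*) + (-1)^3 tr(f_3*) = 1 + (-1)^3 * deg(f).
L(f) = 1 + (-1)^3 * 3 = 1 + -3 = -2

-2


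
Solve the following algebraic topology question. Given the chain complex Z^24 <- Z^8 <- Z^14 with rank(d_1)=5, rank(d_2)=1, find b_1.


rank H_k = rank(ker d_k) - rank(im d_{k+1}).
rank(ker d_1) = rank(C_1) - rank(d_1) = 8 - 5 = 3.
rank(im d_{1+1}) = 1.
rank H_1 = 3 - 1 = 2

2


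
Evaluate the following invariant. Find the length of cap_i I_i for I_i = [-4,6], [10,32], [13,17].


Intersection = [max(a_i), min(b_i)] = [13, 6].
Since 13 > 6, the intersection is empty.
Length = 0

0


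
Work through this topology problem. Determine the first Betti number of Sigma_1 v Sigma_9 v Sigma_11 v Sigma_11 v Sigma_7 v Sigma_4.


For a wedge X v Y: reduced H_k(X v Y) = H_k(X) + H_k(Y).
Each Sigma_g contributes b_1 = 2g.
b_1 = 2 + 18 + 22 + 22 + 14 + 8 = 86

86


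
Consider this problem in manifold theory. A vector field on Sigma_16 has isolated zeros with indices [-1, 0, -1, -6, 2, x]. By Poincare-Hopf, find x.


Poincare-Hopf: sum of indices = chi(M).
chi(Sigma_16) = 2 - 2*16 = -30.
Sum of known indices = -6.
x = chi - (sum known) = -30 - (-6) = -24

-24


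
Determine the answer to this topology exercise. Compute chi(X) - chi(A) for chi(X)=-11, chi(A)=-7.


Relative Euler characteristic: chi(X, A) = chi(X) - chi(A).
= -11 - (-7) = -4

-4


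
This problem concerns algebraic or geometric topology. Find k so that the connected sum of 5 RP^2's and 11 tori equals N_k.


Since a >= 1, the sum is non-orientable; each T^2 can be replaced by RP^2 # RP^2 (since T^2#RP^2 = 3RP^2).
Total crosscaps k = 5 + 2*11 = 27.
Check via chi: chi = 5*1 + 11*0 - (5+11-1)*2 = -25 = 2 - k = -25. Consistent.

27


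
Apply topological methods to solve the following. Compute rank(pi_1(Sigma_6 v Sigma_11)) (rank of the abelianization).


For a wedge: H_1(A v B) = H_1(A) + H_1(B).
b_1(Sigma_6) = 12, b_1(Sigma_11) = 22.
b_1 = 12 + 22 = 34

34


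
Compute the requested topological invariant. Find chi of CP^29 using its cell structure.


CP^29 has one cell in each even dimension 0, 2, ..., 2*29 (29+1 cells total).
All cells are even-dimensional, so chi = number of cells.
chi = 29 + 1 = 30

30


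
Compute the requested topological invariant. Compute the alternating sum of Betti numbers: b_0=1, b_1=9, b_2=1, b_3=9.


chi = sum_k (-1)^k b_k.
= (1) + (-9) + (1) + (-9)
= -16

-16


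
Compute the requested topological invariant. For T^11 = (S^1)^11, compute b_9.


By the Kunneth formula, b_k(T^n) = C(n,k).
b_9(T^11) = C(11,9).
C(11,9) = 11!/(9!*2!) = 55

55


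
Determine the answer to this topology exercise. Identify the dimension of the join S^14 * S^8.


Join of spheres: S^m * S^n = S^{m+n+1}.
dim = 14 + 8 + 1 = 23

23


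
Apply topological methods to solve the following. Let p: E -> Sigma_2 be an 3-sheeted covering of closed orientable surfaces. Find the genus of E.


For an n-sheeted cover: chi(E) = n * chi(B).
chi(Sigma_2) = 2 - 2*2 = -2.
chi(E) = 3 * (-2) = -6.
genus(E) = (2 - chi(E))/2 = (2 - (-6))/2 = 8/2 = 4

4


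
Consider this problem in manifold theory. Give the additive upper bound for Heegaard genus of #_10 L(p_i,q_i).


Heegaard genus satisfies g(A#B) <= g(A) + g(B).
Each lens space has g = 1.
Upper bound: 10 * 1 = 10

10


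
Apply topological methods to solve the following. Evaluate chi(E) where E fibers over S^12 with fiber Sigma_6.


chi(S^12) = 2 (n even), chi(Sigma_6) = 2 - 2*6 = -10.
chi(E) = 2 * (-10) = -20

-20


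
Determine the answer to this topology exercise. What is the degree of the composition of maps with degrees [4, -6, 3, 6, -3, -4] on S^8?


Degree is multiplicative: deg(composition) = product of degrees.
= (4) * (-6) * (3) * (6) * (-3) * (-4) = -5184

-5184


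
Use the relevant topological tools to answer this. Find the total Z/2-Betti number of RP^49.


H^k(RP^49; Z/2) = Z/2 for each 0 <= k <= 49.
Total dimension = 49 + 1 = 50

50


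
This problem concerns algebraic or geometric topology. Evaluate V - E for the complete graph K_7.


K_7: V = 7, E = C(7,2) = 21.
chi = V - E = 7 - 21 = -14

-14


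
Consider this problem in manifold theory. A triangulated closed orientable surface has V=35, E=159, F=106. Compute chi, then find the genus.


chi = V - E + F = 35 - 159 + 106 = -18
For orientable closed surface: chi = 2 - 2g, so g = (2 - chi)/2.
g = (2 - (-18)) / 2 = 20 / 2 = 10

10


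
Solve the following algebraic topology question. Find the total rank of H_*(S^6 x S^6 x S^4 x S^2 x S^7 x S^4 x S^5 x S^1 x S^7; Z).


Total Betti number is multiplicative under products.
Each S^d (d>=1) has total Betti number 2.
There are 9 sphere factors.
Total = 2^9 = 512

512


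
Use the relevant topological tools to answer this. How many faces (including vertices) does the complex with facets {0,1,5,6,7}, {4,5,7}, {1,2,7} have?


Each maximal simplex on m vertices has 2^m - 1 nonempty faces.
Take the union (dedupe shared faces).
Total distinct faces = 39

39


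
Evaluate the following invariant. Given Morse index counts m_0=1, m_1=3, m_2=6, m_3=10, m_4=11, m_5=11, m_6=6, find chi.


Morse theory: chi(M) = sum_k (-1)^k m_k where m_k = #(index-k critical points).
= (1) + (-3) + (6) + (-10) + (11) + (-11) + (6) = 0

0


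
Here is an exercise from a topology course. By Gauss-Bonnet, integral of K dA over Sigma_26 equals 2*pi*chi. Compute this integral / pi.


Gauss-Bonnet: integral K dA = 2*pi*chi(M).
chi(Sigma_26) = 2 - 2*26 = -50.
(integral K dA)/pi = 2*chi = 2*(-50) = -100

-100


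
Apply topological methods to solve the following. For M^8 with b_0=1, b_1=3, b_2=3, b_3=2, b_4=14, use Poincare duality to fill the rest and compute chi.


By Poincare duality b_k = b_{8-k}, so full Betti numbers: b_0=1, b_1=3, b_2=3, b_3=2, b_4=14, b_5=2, b_6=3, b_7=3, b_8=1.
chi = sum (-1)^k b_k = 12

12


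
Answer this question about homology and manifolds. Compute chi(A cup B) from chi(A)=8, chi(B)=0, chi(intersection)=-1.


chi(A cup B) = chi(A) + chi(B) - chi(A cap B)
= 8 + (0) - (-1)
= 9

9


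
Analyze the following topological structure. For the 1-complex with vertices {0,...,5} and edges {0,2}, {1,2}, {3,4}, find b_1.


b_1 = E - V + (number of components).
E = 3, V = 6, components = 3.
b_1 = 3 - 6 + 3 = 0

0


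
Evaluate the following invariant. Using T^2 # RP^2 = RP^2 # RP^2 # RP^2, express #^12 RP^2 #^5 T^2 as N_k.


Since a >= 1, the sum is non-orientable; each T^2 can be replaced by RP^2 # RP^2 (since T^2#RP^2 = 3RP^2).
Total crosscaps k = 12 + 2*5 = 22.
Check via chi: chi = 12*1 + 5*0 - (12+5-1)*2 = -20 = 2 - k = -20. Consistent.

22


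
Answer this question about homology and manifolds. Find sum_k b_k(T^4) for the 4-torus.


b_k(T^4) = C(4,k), so the sum over k is sum_k C(4,k) = 2^4.
Total = 2^4 = 16

16


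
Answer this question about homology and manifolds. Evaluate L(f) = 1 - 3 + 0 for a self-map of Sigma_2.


L(f) = tr(f_0*) - tr(f_1*) + tr(f_2*).
= 1 - (3) + (0)
= -2

-2


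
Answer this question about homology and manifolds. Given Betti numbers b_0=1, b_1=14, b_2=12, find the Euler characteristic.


chi = sum_k (-1)^k b_k.
= (1) + (-14) + (12)
= -1

-1


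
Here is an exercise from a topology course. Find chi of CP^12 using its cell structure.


CP^12 has one cell in each even dimension 0, 2, ..., 2*12 (12+1 cells total).
All cells are even-dimensional, so chi = number of cells.
chi = 12 + 1 = 13

13


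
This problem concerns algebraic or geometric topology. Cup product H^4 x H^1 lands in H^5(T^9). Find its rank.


Cup product: H^p x H^q -> H^{p+q}; here p+q = 4+1 = 5.
rank H^k(T^n) = C(n,k).
C(9,5) = 126

126


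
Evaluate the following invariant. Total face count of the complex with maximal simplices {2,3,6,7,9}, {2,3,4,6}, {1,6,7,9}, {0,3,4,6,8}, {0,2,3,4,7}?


Each maximal simplex on m vertices has 2^m - 1 nonempty faces.
Take the union (dedupe shared faces).
Total distinct faces = 87

87


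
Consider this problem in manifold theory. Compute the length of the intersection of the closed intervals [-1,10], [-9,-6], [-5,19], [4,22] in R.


Intersection = [max(a_i), min(b_i)] = [4, -6].
Since 4 > -6, the intersection is empty.
Length = 0

0


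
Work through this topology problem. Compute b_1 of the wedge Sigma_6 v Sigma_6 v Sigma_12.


For a wedge X v Y: reduced H_k(X v Y) = H_k(X) + H_k(Y).
Each Sigma_g contributes b_1 = 2g.
b_1 = 12 + 12 + 24 = 48

48


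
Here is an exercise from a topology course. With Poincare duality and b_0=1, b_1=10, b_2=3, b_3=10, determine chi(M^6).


By Poincare duality b_k = b_{6-k}, so full Betti numbers: b_0=1, b_1=10, b_2=3, b_3=10, b_4=3, b_5=10, b_6=1.
chi = sum (-1)^k b_k = -22

-22


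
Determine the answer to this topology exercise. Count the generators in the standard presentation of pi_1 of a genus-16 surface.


Standard presentation: pi_1(Sigma_g) = <a_1,b_1,...,a_g,b_g | [a_1,b_1]...[a_g,b_g] = 1>.
Number of generators = 2g = 2*16 = 32

32


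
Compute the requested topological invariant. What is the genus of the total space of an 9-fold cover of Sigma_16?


For an n-sheeted cover: chi(E) = n * chi(B).
chi(Sigma_16) = 2 - 2*16 = -30.
chi(E) = 9 * (-30) = -270.
genus(E) = (2 - chi(E))/2 = (2 - (-270))/2 = 272/2 = 136

136


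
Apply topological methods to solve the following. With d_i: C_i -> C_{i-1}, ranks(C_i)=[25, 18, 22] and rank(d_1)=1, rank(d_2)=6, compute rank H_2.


rank H_k = rank(ker d_k) - rank(im d_{k+1}).
rank(ker d_2) = rank(C_2) - rank(d_2) = 22 - 6 = 16.
rank(im d_{2+1}) = 0.
rank H_2 = 16 - 0 = 16

16


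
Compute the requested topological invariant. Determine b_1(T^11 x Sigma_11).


pi_1(A x B) = pi_1(A) x pi_1(B); rank of abelianization = b_1.
b_1(T^11) = 11, b_1(Sigma_11) = 2*11 = 22.
b_1(product) = 11 + 22 = 33

33


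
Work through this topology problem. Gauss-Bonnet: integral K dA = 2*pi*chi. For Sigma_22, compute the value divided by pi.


Gauss-Bonnet: integral K dA = 2*pi*chi(M).
chi(Sigma_22) = 2 - 2*22 = -42.
(integral K dA)/pi = 2*chi = 2*(-42) = -84

-84


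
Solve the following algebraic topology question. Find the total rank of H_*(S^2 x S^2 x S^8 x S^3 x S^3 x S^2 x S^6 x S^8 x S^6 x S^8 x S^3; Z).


Total Betti number is multiplicative under products.
Each S^d (d>=1) has total Betti number 2.
There are 11 sphere factors.
Total = 2^11 = 2048

2048


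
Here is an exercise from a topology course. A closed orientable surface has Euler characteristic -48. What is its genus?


chi = 2 - 2g for closed orientable surfaces.
-48 = 2 - 2g
2g = 2 - (-48) = 50
g = 25

25


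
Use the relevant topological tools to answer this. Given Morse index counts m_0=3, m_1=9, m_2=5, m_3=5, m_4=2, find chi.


Morse theory: chi(M) = sum_k (-1)^k m_k where m_k = #(index-k critical points).
= (3) + (-9) + (5) + (-5) + (2) = -4

-4


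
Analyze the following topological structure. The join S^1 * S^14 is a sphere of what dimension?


Join of spheres: S^m * S^n = S^{m+n+1}.
dim = 1 + 14 + 1 = 16

16


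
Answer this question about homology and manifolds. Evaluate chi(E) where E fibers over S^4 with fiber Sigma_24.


chi(S^4) = 2 (n even), chi(Sigma_24) = 2 - 2*24 = -46.
chi(E) = 2 * (-46) = -92

-92


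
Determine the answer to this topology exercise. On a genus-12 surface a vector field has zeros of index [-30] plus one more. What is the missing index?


Poincare-Hopf: sum of indices = chi(M).
chi(Sigma_12) = 2 - 2*12 = -22.
Sum of known indices = -30.
x = chi - (sum known) = -22 - (-30) = 8

8


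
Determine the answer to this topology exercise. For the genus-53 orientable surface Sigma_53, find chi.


For a closed orientable surface of genus g: chi = 2 - 2g.
Here g = 53.
chi = 2 - 2*53 = 2 - 106 = -104

-104


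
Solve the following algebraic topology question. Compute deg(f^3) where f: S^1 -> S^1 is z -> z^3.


deg(f) = 3. Degree is multiplicative: deg(f^3) = (deg f)^3.
deg(f^3) = (3)^3 = 27

27


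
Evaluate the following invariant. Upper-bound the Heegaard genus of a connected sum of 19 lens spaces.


Heegaard genus satisfies g(A#B) <= g(A) + g(B).
Each lens space has g = 1.
Upper bound: 19 * 1 = 19

19


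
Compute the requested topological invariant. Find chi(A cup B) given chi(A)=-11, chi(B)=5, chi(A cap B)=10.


chi(A cup B) = chi(A) + chi(B) - chi(A cap B)
= -11 + (5) - (10)
= -16

-16


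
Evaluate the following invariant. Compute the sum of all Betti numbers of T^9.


b_k(T^9) = C(9,k), so the sum over k is sum_k C(9,k) = 2^9.
Total = 2^9 = 512

512


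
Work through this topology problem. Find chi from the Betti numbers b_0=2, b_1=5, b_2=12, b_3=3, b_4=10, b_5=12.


chi = sum_k (-1)^k b_k.
= (2) + (-5) + (12) + (-3) + (10) + (-12)
= 4

4


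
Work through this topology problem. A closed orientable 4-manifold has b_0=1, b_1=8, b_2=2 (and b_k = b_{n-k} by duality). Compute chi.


By Poincare duality b_k = b_{4-k}, so full Betti numbers: b_0=1, b_1=8, b_2=2, b_3=8, b_4=1.
chi = sum (-1)^k b_k = -12

-12


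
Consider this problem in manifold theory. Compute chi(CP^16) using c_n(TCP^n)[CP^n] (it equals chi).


For any closed oriented manifold, <e(TM),[M]> = chi(M).
chi(CP^16) = 16+1 = 17

17


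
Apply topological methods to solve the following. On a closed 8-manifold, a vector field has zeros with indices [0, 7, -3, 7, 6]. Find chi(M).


Poincare-Hopf: chi(M) = sum of indices of zeros.
chi = (0) + (7) + (-3) + (7) + (6) = 17

17


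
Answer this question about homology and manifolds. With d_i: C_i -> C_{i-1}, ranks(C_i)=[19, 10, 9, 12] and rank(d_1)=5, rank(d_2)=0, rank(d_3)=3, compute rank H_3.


rank H_k = rank(ker d_k) - rank(im d_{k+1}).
rank(ker d_3) = rank(C_3) - rank(d_3) = 12 - 3 = 9.
rank(im d_{3+1}) = 0.
rank H_3 = 9 - 0 = 9

9


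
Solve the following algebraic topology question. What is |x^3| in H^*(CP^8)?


|x| = 2 in H^*(CP^n).
|x^3| = 3 * |x| = 3 * 2 = 6

6


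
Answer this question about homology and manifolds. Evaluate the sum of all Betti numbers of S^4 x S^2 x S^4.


Total Betti number is multiplicative under products.
Each S^d (d>=1) has total Betti number 2.
There are 3 sphere factors.
Total = 2^3 = 8

8


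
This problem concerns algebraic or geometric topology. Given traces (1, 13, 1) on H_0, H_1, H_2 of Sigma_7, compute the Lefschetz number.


L(f) = tr(f_0*) - tr(f_1*) + tr(f_2*).
= 1 - (13) + (1)
= -11

-11


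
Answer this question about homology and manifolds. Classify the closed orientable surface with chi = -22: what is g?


chi = 2 - 2g for closed orientable surfaces.
-22 = 2 - 2g
2g = 2 - (-22) = 24
g = 12

12


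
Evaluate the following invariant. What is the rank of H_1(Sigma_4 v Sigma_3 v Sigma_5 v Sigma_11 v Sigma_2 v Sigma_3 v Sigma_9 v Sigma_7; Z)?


For a wedge X v Y: reduced H_k(X v Y) = H_k(X) + H_k(Y).
Each Sigma_g contributes b_1 = 2g.
b_1 = 8 + 6 + 10 + 22 + 4 + 6 + 18 + 14 = 88

88


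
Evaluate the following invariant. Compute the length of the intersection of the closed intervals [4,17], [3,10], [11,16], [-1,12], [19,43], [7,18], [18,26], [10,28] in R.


Intersection = [max(a_i), min(b_i)] = [19, 10].
Since 19 > 10, the intersection is empty.
Length = 0

0


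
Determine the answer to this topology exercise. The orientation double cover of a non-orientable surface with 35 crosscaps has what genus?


chi(N_35) = 2 - 35 = -33.
Double cover: chi(Sigma_g) = 2 * chi(N_35) = 2*(-33) = -66.
2 - 2g = -66, so g = (2 - (-66))/2 = 68/2 = 34

34


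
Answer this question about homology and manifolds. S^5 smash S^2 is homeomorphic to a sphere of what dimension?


S^m ^ S^n = S^{m+n}.
k = 5 + 2 = 7

7


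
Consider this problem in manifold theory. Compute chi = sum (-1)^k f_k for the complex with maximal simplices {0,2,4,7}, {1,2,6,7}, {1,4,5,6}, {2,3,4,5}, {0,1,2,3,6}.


Enumerate all faces; f-vector: f_0=8, f_1=25, f_2=25, f_3=9, f_4=1.
chi = sum (-1)^k f_k = 0

0


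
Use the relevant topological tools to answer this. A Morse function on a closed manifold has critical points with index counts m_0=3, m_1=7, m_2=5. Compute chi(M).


Morse theory: chi(M) = sum_k (-1)^k m_k where m_k = #(index-k critical points).
= (3) + (-7) + (5) = 1

1


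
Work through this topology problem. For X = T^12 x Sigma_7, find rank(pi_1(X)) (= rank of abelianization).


pi_1(A x B) = pi_1(A) x pi_1(B); rank of abelianization = b_1.
b_1(T^12) = 12, b_1(Sigma_7) = 2*7 = 14.
b_1(product) = 12 + 14 = 26

26


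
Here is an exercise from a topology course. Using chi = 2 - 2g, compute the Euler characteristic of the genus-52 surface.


For a closed orientable surface of genus g: chi = 2 - 2g.
Here g = 52.
chi = 2 - 2*52 = 2 - 104 = -102

-102


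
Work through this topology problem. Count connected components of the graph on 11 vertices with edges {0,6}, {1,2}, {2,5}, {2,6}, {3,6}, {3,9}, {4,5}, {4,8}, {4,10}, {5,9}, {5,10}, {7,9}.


Run DFS/union-find over 11 vertices.
V = 11, E = 12.
Number of components = 1

1


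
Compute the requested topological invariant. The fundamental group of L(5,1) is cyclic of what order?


pi_1(L(p,q)) = Z/pZ for any q coprime to p.
|pi_1(L(5,1))| = 5

5


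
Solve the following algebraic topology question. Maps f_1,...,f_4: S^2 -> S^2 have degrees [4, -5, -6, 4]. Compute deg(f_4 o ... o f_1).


Degree is multiplicative: deg(composition) = product of degrees.
= (4) * (-5) * (-6) * (4) = 480

480


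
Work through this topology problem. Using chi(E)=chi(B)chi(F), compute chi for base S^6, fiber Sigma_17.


chi(S^6) = 2 (n even), chi(Sigma_17) = 2 - 2*17 = -32.
chi(E) = 2 * (-32) = -64

-64


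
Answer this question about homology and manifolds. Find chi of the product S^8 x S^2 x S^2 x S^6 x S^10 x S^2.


chi is multiplicative: chi(X x Y) = chi(X) chi(Y).
Each even-dim sphere has chi = 2. There are 6 factors.
chi = 2^6 = 64

64


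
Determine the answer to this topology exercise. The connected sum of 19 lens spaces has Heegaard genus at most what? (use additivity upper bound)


Heegaard genus satisfies g(A#B) <= g(A) + g(B).
Each lens space has g = 1.
Upper bound: 19 * 1 = 19

19


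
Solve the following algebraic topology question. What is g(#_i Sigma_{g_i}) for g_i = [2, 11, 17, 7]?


Genus is additive under connected sum of orientable surfaces.
g = 2 + 11 + 17 + 7 = 37

37


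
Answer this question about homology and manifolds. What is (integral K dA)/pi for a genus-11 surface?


Gauss-Bonnet: integral K dA = 2*pi*chi(M).
chi(Sigma_11) = 2 - 2*11 = -20.
(integral K dA)/pi = 2*chi = 2*(-20) = -40

-40


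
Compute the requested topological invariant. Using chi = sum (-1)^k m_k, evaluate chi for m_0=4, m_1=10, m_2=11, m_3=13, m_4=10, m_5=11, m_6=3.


Morse theory: chi(M) = sum_k (-1)^k m_k where m_k = #(index-k critical points).
= (4) + (-10) + (11) + (-13) + (10) + (-11) + (3) = -6

-6


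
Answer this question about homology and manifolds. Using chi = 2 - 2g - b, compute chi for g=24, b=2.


For a compact orientable surface with genus g and b boundary components: chi = 2 - 2g - b.
chi = 2 - 2*24 - 2 = 2 - 48 - 2 = -48

-48


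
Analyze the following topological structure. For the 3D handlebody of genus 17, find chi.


A genus-g handlebody deformation retracts to a wedge of g circles.
chi(vee_g S^1) = 1 - g.
chi(H_17) = 1 - 17 = -16

-16


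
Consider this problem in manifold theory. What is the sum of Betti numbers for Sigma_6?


For Sigma_6: b_0 = 1, b_1 = 2g = 12, b_2 = 1.
Total = 1 + 12 + 1 = 14

14


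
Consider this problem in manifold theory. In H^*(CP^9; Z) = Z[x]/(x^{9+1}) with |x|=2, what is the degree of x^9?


|x| = 2 in H^*(CP^n).
|x^9| = 9 * |x| = 9 * 2 = 18

18


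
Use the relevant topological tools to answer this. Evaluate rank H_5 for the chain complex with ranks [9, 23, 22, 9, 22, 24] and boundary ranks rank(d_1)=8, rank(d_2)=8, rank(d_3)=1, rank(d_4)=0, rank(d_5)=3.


rank H_k = rank(ker d_k) - rank(im d_{k+1}).
rank(ker d_5) = rank(C_5) - rank(d_5) = 24 - 3 = 21.
rank(im d_{5+1}) = 0.
rank H_5 = 21 - 0 = 21

21


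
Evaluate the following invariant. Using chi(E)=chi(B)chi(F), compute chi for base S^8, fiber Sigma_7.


chi(S^8) = 2 (n even), chi(Sigma_7) = 2 - 2*7 = -12.
chi(E) = 2 * (-12) = -24

-24


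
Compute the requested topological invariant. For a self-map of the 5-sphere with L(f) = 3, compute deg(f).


L(f) = 1 + (-1)^5 deg(f) on S^5.
3 = 1 + (-1)^5 * deg(f)
(-1)^5 * deg(f) = 2
deg(f) = -2

-2


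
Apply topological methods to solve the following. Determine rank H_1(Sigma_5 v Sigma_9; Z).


For a wedge: H_1(A v B) = H_1(A) + H_1(B).
b_1(Sigma_5) = 10, b_1(Sigma_9) = 18.
b_1 = 10 + 18 = 28

28


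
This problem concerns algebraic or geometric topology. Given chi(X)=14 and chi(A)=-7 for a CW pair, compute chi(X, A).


Relative Euler characteristic: chi(X, A) = chi(X) - chi(A).
= 14 - (-7) = 21

21


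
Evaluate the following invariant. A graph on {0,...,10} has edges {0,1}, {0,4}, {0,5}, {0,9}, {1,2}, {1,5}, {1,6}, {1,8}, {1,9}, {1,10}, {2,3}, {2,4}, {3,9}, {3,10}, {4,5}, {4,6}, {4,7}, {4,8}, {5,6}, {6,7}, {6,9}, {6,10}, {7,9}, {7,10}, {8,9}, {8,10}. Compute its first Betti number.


b_1 = E - V + (number of components).
E = 26, V = 11, components = 1.
b_1 = 26 - 11 + 1 = 16

16


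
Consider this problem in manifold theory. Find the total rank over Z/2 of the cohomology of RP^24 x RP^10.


dim H^*(RP^n; Z/2) = n+1 (one Z/2 in each degree 0..n).
Total Betti number is multiplicative.
Total = (24+1) * (10+1) = 25 * 11 = 275

275


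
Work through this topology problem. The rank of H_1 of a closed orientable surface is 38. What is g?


For a closed orientable surface: b_1 = 2g.
38 = 2g
g = 38 / 2 = 19

19


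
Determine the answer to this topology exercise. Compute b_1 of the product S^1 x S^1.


Each S^d has Poincare polynomial 1 + t^d.
The product S^1 x S^1 has Poincare polynomial prod(1+t^d_i).
Expanding: b_0=1, b_1=2, b_2=1.
b_1 = 2

2


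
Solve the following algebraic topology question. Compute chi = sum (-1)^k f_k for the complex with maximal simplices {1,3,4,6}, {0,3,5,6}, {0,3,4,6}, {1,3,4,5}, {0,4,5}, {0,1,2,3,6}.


Enumerate all faces; f-vector: f_0=7, f_1=19, f_2=22, f_3=9, f_4=1.
chi = sum (-1)^k f_k = 2

2


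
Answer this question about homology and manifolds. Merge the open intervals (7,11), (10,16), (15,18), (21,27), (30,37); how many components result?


Sort and merge overlapping open intervals.
Merged: (7,18), (21,27), (30,37).
Number of components = 3

3


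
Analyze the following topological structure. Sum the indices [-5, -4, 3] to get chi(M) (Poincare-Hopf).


Poincare-Hopf: chi(M) = sum of indices of zeros.
chi = (-5) + (-4) + (3) = -6

-6


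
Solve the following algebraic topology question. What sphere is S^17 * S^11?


Join of spheres: S^m * S^n = S^{m+n+1}.
dim = 17 + 11 + 1 = 29

29


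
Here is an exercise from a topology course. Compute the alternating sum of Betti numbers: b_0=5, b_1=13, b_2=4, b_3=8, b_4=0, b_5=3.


chi = sum_k (-1)^k b_k.
= (5) + (-13) + (4) + (-8) + (0) + (-3)
= -15

-15


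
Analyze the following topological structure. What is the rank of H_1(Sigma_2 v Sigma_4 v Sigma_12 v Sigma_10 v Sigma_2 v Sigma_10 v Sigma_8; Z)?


For a wedge X v Y: reduced H_k(X v Y) = H_k(X) + H_k(Y).
Each Sigma_g contributes b_1 = 2g.
b_1 = 4 + 8 + 24 + 20 + 4 + 20 + 16 = 96

96


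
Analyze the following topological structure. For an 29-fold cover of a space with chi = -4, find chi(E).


For a finite covering: chi(E) = (number of sheets) * chi(B).
chi(E) = 29 * (-4) = -116

-116


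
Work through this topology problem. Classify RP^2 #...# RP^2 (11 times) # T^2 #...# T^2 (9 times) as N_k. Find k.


Since a >= 1, the sum is non-orientable; each T^2 can be replaced by RP^2 # RP^2 (since T^2#RP^2 = 3RP^2).
Total crosscaps k = 11 + 2*9 = 29.
Check via chi: chi = 11*1 + 9*0 - (11+9-1)*2 = -27 = 2 - k = -27. Consistent.

29


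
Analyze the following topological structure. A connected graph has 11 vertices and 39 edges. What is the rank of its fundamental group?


For a connected graph: rank(pi_1) = b_1 = E - V + 1 = 1 - chi.
chi = V - E = 11 - 39 = -28.
rank = 1 - (-28) = 39 - 11 + 1 = 29

29


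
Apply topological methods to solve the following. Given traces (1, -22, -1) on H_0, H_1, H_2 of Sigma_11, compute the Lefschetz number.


L(f) = tr(f_0*) - tr(f_1*) + tr(f_2*).
= 1 - (-22) + (-1)
= 22

22


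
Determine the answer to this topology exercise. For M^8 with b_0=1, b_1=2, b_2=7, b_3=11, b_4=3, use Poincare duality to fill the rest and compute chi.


By Poincare duality b_k = b_{8-k}, so full Betti numbers: b_0=1, b_1=2, b_2=7, b_3=11, b_4=3, b_5=11, b_6=7, b_7=2, b_8=1.
chi = sum (-1)^k b_k = -7

-7


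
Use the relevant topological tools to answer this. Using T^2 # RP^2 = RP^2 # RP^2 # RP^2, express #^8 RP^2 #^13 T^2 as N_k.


Since a >= 1, the sum is non-orientable; each T^2 can be replaced by RP^2 # RP^2 (since T^2#RP^2 = 3RP^2).
Total crosscaps k = 8 + 2*13 = 34.
Check via chi: chi = 8*1 + 13*0 - (8+13-1)*2 = -32 = 2 - k = -32. Consistent.

34


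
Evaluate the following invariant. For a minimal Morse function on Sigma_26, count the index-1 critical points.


A perfect Morse function has m_k = b_k.
For Sigma_26: b_0=1, b_1=2g=52, b_2=1.
Saddles m_1 = 2g = 52

52


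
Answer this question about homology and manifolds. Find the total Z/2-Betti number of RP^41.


H^k(RP^41; Z/2) = Z/2 for each 0 <= k <= 41.
Total dimension = 41 + 1 = 42

42


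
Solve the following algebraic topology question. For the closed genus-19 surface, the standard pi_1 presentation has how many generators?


Standard presentation: pi_1(Sigma_g) = <a_1,b_1,...,a_g,b_g | [a_1,b_1]...[a_g,b_g] = 1>.
Number of generators = 2g = 2*19 = 38

38


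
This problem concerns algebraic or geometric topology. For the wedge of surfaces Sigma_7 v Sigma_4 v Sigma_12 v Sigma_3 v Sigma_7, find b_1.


For a wedge X v Y: reduced H_k(X v Y) = H_k(X) + H_k(Y).
Each Sigma_g contributes b_1 = 2g.
b_1 = 14 + 8 + 24 + 6 + 14 = 66

66


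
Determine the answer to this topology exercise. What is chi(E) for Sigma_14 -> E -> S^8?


chi(S^8) = 2 (n even), chi(Sigma_14) = 2 - 2*14 = -26.
chi(E) = 2 * (-26) = -52

-52


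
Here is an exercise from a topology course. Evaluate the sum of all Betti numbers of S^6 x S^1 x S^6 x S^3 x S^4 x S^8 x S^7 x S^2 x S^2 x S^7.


Total Betti number is multiplicative under products.
Each S^d (d>=1) has total Betti number 2.
There are 10 sphere factors.
Total = 2^10 = 1024

1024


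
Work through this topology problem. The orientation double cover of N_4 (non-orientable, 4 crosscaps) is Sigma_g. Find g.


chi(N_4) = 2 - 4 = -2.
Double cover: chi(Sigma_g) = 2 * chi(N_4) = 2*(-2) = -4.
2 - 2g = -4, so g = (2 - (-4))/2 = 6/2 = 3

3


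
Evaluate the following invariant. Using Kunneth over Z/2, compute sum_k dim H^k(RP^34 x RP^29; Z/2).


dim H^*(RP^n; Z/2) = n+1 (one Z/2 in each degree 0..n).
Total Betti number is multiplicative.
Total = (34+1) * (29+1) = 35 * 30 = 1050

1050


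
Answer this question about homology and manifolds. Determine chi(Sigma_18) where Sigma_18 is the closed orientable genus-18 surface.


For a closed orientable surface of genus g: chi = 2 - 2g.
Here g = 18.
chi = 2 - 2*18 = 2 - 36 = -34

-34


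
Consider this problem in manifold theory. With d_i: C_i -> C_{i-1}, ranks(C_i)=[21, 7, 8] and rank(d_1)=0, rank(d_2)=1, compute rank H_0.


rank H_k = rank(ker d_k) - rank(im d_{k+1}).
rank(ker d_0) = rank(C_0) - rank(d_0) = 21 - 0 = 21.
rank(im d_{0+1}) = 0.
rank H_0 = 21 - 0 = 21

21


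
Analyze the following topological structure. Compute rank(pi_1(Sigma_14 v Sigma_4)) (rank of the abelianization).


For a wedge: H_1(A v B) = H_1(A) + H_1(B).
b_1(Sigma_14) = 28, b_1(Sigma_4) = 8.
b_1 = 28 + 8 = 36

36


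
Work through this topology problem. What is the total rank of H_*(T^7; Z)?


b_k(T^7) = C(7,k), so the sum over k is sum_k C(7,k) = 2^7.
Total = 2^7 = 128

128


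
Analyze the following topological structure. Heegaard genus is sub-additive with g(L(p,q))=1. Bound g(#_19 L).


Heegaard genus satisfies g(A#B) <= g(A) + g(B).
Each lens space has g = 1.
Upper bound: 19 * 1 = 19

19


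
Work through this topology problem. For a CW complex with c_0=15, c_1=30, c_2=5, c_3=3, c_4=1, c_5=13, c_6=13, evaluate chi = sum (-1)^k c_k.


chi = sum_k (-1)^k c_k.
= (-1)^0*15 + (-1)^1*30 + (-1)^2*5 + (-1)^3*3 + (-1)^4*1 + (-1)^5*13 + (-1)^6*13
= (15) + (-30) + (5) + (-3) + (1) + (-13) + (13)
= -12

-12


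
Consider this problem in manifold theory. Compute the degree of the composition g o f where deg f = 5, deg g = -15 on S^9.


Degree is multiplicative under composition: deg(g o f) = deg(g) * deg(f).
= -15 * 5 = -75

-75


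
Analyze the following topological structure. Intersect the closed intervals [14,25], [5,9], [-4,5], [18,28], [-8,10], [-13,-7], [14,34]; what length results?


Intersection = [max(a_i), min(b_i)] = [18, -7].
Since 18 > -7, the intersection is empty.
Length = 0

0


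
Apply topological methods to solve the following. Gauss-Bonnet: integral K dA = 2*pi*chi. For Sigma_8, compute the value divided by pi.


Gauss-Bonnet: integral K dA = 2*pi*chi(M).
chi(Sigma_8) = 2 - 2*8 = -14.
(integral K dA)/pi = 2*chi = 2*(-14) = -28

-28


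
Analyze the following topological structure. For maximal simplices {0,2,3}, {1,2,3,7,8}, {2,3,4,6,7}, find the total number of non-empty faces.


Each maximal simplex on m vertices has 2^m - 1 nonempty faces.
Take the union (dedupe shared faces).
Total distinct faces = 59

59


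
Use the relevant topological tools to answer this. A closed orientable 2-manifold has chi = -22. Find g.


chi = 2 - 2g for closed orientable surfaces.
-22 = 2 - 2g
2g = 2 - (-22) = 24
g = 12

12


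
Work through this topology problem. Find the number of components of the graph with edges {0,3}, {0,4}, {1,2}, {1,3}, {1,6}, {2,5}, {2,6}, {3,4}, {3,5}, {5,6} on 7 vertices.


Run DFS/union-find over 7 vertices.
V = 7, E = 10.
Number of components = 1

1


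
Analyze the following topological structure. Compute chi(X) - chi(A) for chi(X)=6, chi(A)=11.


Relative Euler characteristic: chi(X, A) = chi(X) - chi(A).
= 6 - (11) = -5

-5


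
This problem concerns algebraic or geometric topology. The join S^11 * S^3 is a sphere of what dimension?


Join of spheres: S^m * S^n = S^{m+n+1}.
dim = 11 + 3 + 1 = 15

15


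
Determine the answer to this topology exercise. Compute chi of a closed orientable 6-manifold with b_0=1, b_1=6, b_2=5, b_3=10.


By Poincare duality b_k = b_{6-k}, so full Betti numbers: b_0=1, b_1=6, b_2=5, b_3=10, b_4=5, b_5=6, b_6=1.
chi = sum (-1)^k b_k = -10

-10


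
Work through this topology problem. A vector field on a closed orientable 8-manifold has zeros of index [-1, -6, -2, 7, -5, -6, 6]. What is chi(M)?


Poincare-Hopf: chi(M) = sum of indices of zeros.
chi = (-1) + (-6) + (-2) + (7) + (-5) + (-6) + (6) = -7

-7


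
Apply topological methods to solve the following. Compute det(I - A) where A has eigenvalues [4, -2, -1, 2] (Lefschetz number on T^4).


For a torus self-map: L(f) = det(I - A) where A acts on H_1.
L(f) = (1-4) * (1--2) * (1--1) * (1-2) = -3 * 3 * 2 * -1 = 18

18


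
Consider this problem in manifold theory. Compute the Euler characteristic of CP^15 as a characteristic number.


For any closed oriented manifold, <e(TM),[M]> = chi(M).
chi(CP^15) = 15+1 = 16

16


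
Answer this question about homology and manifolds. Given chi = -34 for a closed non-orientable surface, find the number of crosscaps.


chi = 2 - k for closed non-orientable surfaces with k crosscaps.
-34 = 2 - k
k = 2 - (-34) = 36

36


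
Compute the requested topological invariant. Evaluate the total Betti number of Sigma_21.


For Sigma_21: b_0 = 1, b_1 = 2g = 42, b_2 = 1.
Total = 1 + 42 + 1 = 44

44


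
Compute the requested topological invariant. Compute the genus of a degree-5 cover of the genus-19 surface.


For an n-sheeted cover: chi(E) = n * chi(B).
chi(Sigma_19) = 2 - 2*19 = -36.
chi(E) = 5 * (-36) = -180.
genus(E) = (2 - chi(E))/2 = (2 - (-180))/2 = 182/2 = 91

91


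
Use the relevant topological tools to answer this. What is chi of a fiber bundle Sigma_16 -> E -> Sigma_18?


For a fiber bundle F -> E -> B (with CW structure): chi(E) = chi(B) * chi(F).
chi(Sigma_18) = -34, chi(Sigma_16) = -30.
chi(E) = (-34) * (-30) = 1020

1020


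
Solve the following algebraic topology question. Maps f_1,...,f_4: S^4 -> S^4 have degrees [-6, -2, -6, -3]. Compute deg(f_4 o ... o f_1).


Degree is multiplicative: deg(composition) = product of degrees.
= (-6) * (-2) * (-6) * (-3) = 216

216


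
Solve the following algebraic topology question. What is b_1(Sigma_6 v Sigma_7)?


For a wedge: H_1(A v B) = H_1(A) + H_1(B).
b_1(Sigma_6) = 12, b_1(Sigma_7) = 14.
b_1 = 12 + 14 = 26

26


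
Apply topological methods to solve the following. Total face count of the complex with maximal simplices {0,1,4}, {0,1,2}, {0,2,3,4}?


Each maximal simplex on m vertices has 2^m - 1 nonempty faces.
Take the union (dedupe shared faces).
Total distinct faces = 21

21


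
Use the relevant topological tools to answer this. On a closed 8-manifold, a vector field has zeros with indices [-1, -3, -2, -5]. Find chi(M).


Poincare-Hopf: chi(M) = sum of indices of zeros.
chi = (-1) + (-3) + (-2) + (-5) = -11

-11


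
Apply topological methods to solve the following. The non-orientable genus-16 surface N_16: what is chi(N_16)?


For a non-orientable closed surface with k crosscaps: chi = 2 - k.
Here k = 16.
chi = 2 - 16 = -14

-14


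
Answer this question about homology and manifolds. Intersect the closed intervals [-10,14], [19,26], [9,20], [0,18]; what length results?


Intersection = [max(a_i), min(b_i)] = [19, 14].
Since 19 > 14, the intersection is empty.
Length = 0

0


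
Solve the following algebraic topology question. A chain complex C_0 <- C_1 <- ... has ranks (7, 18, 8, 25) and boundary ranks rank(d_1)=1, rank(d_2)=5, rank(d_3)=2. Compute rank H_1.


rank H_k = rank(ker d_k) - rank(im d_{k+1}).
rank(ker d_1) = rank(C_1) - rank(d_1) = 18 - 1 = 17.
rank(im d_{1+1}) = 5.
rank H_1 = 17 - 5 = 12

12


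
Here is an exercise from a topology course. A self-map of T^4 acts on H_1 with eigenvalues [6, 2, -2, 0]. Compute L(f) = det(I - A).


For a torus self-map: L(f) = det(I - A) where A acts on H_1.
L(f) = (1-6) * (1-2) * (1--2) * (1-0) = -5 * -1 * 3 * 1 = 15

15


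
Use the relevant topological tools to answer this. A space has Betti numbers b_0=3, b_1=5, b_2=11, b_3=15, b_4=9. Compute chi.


chi = sum_k (-1)^k b_k.
= (3) + (-5) + (11) + (-15) + (9)
= 3

3


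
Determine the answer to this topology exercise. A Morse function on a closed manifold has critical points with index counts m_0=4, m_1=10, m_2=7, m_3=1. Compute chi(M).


Morse theory: chi(M) = sum_k (-1)^k m_k where m_k = #(index-k critical points).
= (4) + (-10) + (7) + (-1) = 0

0


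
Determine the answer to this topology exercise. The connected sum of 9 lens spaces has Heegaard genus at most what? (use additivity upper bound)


Heegaard genus satisfies g(A#B) <= g(A) + g(B).
Each lens space has g = 1.
Upper bound: 9 * 1 = 9

9


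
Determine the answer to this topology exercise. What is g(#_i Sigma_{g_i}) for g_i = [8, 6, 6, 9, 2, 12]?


Genus is additive under connected sum of orientable surfaces.
g = 8 + 6 + 6 + 9 + 2 + 12 = 43

43


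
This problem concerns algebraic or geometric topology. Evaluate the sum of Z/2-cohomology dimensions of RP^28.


H^k(RP^28; Z/2) = Z/2 for each 0 <= k <= 28.
Total dimension = 28 + 1 = 29

29


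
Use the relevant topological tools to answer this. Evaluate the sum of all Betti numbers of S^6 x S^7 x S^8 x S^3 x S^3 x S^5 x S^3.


Total Betti number is multiplicative under products.
Each S^d (d>=1) has total Betti number 2.
There are 7 sphere factors.
Total = 2^7 = 128

128
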